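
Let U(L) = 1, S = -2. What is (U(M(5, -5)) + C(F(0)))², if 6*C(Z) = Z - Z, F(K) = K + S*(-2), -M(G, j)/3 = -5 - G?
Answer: 1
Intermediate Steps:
M(G, j) = 15 + 3*G (M(G, j) = -3*(-5 - G) = 15 + 3*G)
F(K) = 4 + K (F(K) = K - 2*(-2) = K + 4 = 4 + K)
C(Z) = 0 (C(Z) = (Z - Z)/6 = (⅙)*0 = 0)
(U(M(5, -5)) + C(F(0)))² = (1 + 0)² = 1² = 1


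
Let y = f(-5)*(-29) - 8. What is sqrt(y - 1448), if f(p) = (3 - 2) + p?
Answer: 2*I*sqrt(335) ≈ 36.606*I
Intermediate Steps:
f(p) = 1 + p
y = 108 (y = (1 - 5)*(-29) - 8 = -4*(-29) - 8 = 116 - 8 = 108)
sqrt(y - 1448) = sqrt(108 - 1448) = sqrt(-1340) = 2*I*sqrt(335)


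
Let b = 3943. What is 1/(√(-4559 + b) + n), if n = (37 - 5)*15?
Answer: 60/28877 - I*√154/115508 ≈ 0.0020778 - 0.00010744*I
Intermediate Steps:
n = 480 (n = 32*15 = 480)
1/(√(-4559 + b) + n) = 1/(√(-4559 + 3943) + 480) = 1/(√(-616) + 480) = 1/(2*I*√154 + 480) = 1/(480 + 2*I*√154)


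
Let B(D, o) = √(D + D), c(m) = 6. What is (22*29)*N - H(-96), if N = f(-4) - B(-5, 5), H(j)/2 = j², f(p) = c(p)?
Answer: -14604 - 638*I*√10 ≈ -14604.0 - 2017.5*I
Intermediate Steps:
f(p) = 6
B(D, o) = √2*√D (B(D, o) = √(2*D) = √2*√D)
H(j) = 2*j²
N = 6 - I*√10 (N = 6 - √2*√(-5) = 6 - √2*I*√5 = 6 - I*√10 ≈ 6.0 - 3.1623*I)
(22*29)*N - H(-96) = (22*29)*(6 - I*√10) - 2*(-96)² = 638*(6 - I*√10) - 2*9216 = (3828 - 638*I*√10) - 1*18432 = (3828 - 638*I*√10) - 18432 = -14604 - 638*I*√10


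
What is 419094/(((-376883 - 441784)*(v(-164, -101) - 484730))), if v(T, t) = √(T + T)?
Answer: 626998255/593693197953849 + 2587*I*√82/593693197953849 ≈ 1.0561e-6 + 3.9459e-11*I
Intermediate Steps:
v(T, t) = √2*√T (v(T, t) = √(2*T) = √2*√T)
419094/(((-376883 - 441784)*(v(-164, -101) - 484730))) = 419094/(((-376883 - 441784)*(√2*√(-164) - 484730))) = 419094/((-818667*(√2*(2*I*√41) - 484730))) = 419094/((-818667*(2*I*√82 - 484730))) = 419094/((-818667*(-484730 + 2*I*√82))) = 419094/(396832454910 - 1637334*I*√82)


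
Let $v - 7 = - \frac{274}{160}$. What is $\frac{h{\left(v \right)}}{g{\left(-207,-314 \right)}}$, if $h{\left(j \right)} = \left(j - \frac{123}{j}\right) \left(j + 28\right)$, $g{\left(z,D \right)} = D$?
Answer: $\frac{539941891}{283353600} \approx 1.9055$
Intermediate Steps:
$v = \frac{423}{80}$ ($v = 7 - \frac{274}{160} = 7 - \frac{137}{80} = \frac{423}{80} \approx 5.2875$)
$h{\left(j \right)} = \left(28 + j\right) \left(j - \frac{123}{j}\right)$ ($h{\left(j \right)} = \left(j - \frac{123}{j}\right) \left(28 + j\right) = \left(28 + j\right) \left(j - \frac{123}{j}\right)$)
$\frac{h{\left(v \right)}}{g{\left(-207,-314 \right)}} = \frac{-123 + \left(\frac{423}{80}\right)^{2} - \frac{3444}{\frac{423}{80}} + 28 \cdot \frac{423}{80}}{-314} = \left(-123 + \frac{178929}{6400} - \frac{91840}{141} + \frac{2961}{20}\right) \left(- \frac{1}{314}\right) = \left(- \frac{539941891}{902400}\right) \left(- \frac{1}{314}\right) = \frac{539941891}{283353600}$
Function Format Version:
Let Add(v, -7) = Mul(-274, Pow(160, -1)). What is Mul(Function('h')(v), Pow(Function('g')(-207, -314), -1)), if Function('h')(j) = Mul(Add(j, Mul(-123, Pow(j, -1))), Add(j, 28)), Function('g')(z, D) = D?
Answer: Rational(539941891, 283353600) ≈ 1.9055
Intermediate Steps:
v = Rational(423, 80) (v = Add(7, Mul(-274, Pow(160, -1))) = Add(7, Mul(-274, Rational(1, 160))) = Add(7, Rational(-137, 80)) = Rational(423, 80) ≈ 5.2875)
Function('h')(j) = Mul(Add(28, j), Add(j, Mul(-123, Pow(j, -1)))) (Function('h')(j) = Mul(Add(j, Mul(-123, Pow(j, -1))), Add(28, j)) = Mul(Add(28, j), Add(j, Mul(-123, Pow(j, -1)))))
Mul(Function('h')(v), Pow(Function('g')(-207, -314), -1)) = Mul(Add(-123, Pow(Rational(423, 80), 2), Mul(-3444, Pow(Rational(423, 80), -1)), Mul(28, Rational(423, 80))), Pow(-314, -1)) = Mul(Add(-123, Rational(178929, 6400), Mul(-3444, Rational(80, 423)), Rational(2961, 20)), Rational(-1, 314)) = Mul(Add(-123, Rational(178929, 6400), Rational(-91840, 141), Rational(2961, 20)), Rational(-1, 314)) = Mul(Rational(-539941891, 902400), Rational(-1, 314)) = Rational(539941891, 283353600)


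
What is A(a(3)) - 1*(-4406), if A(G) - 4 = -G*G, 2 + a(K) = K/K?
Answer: 4409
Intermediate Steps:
a(K) = -1 (a(K) = -2 + K/K = -2 + 1 = -1)
A(G) = 4 - G**2 (A(G) = 4 - G*G = 4 - G**2)
A(a(3)) - 1*(-4406) = (4 - 1*(-1)**2) - 1*(-4406) = (4 - 1*1) + 4406 = (4 - 1) + 4406 = 3 + 4406 = 4409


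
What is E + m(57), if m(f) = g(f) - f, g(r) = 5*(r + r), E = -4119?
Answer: -3606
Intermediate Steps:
g(r) = 10*r (g(r) = 5*(2*r) = 10*r)
m(f) = 9*f (m(f) = 10*f - f = 9*f)
E + m(57) = -4119 + 9*57 = -4119 + 513 = -3606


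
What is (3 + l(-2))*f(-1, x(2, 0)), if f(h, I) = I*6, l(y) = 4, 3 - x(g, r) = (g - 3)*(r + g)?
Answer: 210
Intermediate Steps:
x(g, r) = 3 - (-3 + g)*(g + r) (x(g, r) = 3 - (g - 3)*(r + g) = 3 - (-3 + g)*(g + r))
f(h, I) = 6*I
(3 + l(-2))*f(-1, x(2, 0)) = (3 + 4)*(6*(3 - 1*2² + 3*2 + 3*0 - 1*2*0)) = 7*(6*(3 - 1*4 + 6 + 0 + 0)) = 7*(6*(3 - 4 + 6 + 0 + 0)) = 7*(6*5) = 7*30 = 210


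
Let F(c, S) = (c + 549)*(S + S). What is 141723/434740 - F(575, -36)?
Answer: 35182780443/434740 ≈ 80928.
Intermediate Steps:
F(c, S) = 2*S*(549 + c) (F(c, S) = (549 + c)*(2*S) = 2*S*(549 + c))
141723/434740 - F(575, -36) = 141723/434740 - 2*(-36)*(549 + 575) = 141723*(1/434740) - 2*(-36)*1124 = 141723/434740 - 1*(-80928) = 141723/434740 + 80928 = 35182780443/434740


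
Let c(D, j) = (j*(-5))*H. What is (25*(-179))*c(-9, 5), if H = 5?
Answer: 559375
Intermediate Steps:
c(D, j) = -25*j (c(D, j) = (j*(-5))*5 = -5*j*5 = -25*j)
(25*(-179))*c(-9, 5) = (25*(-179))*(-25*5) = -4475*(-125) = 559375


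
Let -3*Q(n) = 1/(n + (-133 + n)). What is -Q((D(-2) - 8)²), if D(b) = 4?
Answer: -1/303 ≈ -0.0033003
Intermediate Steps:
Q(n) = -1/(3*(-133 + 2*n)) (Q(n) = -1/(3*(n + (-133 + n))) = -1/(3*(-133 + 2*n)))
-Q((D(-2) - 8)²) = -(-1)/(-399 + 6*(4 - 8)²) = -(-1)/(-399 + 6*(-4)²) = -(-1)/(-399 + 6*16) = -(-1)/(-399 + 96) = -(-1)/(-303) = -(-1)*(-1)/303 = -1*1/303 = -1/303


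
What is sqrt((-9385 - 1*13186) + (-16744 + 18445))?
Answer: I*sqrt(20870) ≈ 144.46*I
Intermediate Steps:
sqrt((-9385 - 1*13186) + (-16744 + 18445)) = sqrt((-9385 - 13186) + 1701) = sqrt(-22571 + 1701) = sqrt(-20870) = I*sqrt(20870)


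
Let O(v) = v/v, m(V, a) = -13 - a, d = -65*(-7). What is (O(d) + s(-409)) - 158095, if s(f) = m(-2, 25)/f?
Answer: -64660408/409 ≈ -1.5809e+5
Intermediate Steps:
d = 455
s(f) = -38/f (s(f) = (-13 - 1*25)/f = (-13 - 25)/f = -38/f)
O(v) = 1
(O(d) + s(-409)) - 158095 = (1 - 38/(-409)) - 158095 = (1 - 38*(-1/409)) - 158095 = (1 + 38/409) - 158095 = 447/409 - 158095 = -64660408/409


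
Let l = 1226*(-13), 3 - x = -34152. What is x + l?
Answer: 18217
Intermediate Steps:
x = 34155 (x = 3 - 1*(-34152) = 3 + 34152 = 34155)
l = -15938
x + l = 34155 - 15938 = 18217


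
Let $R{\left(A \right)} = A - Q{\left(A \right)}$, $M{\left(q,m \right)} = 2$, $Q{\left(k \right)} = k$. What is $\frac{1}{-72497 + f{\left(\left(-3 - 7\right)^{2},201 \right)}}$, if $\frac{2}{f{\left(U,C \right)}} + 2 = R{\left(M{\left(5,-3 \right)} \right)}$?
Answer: $- \frac{1}{72498} \approx -1.3793 \cdot 10^{-5}$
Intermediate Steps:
$R{\left(A \right)} = 0$ ($R{\left(A \right)} = A - A = 0$)
$f{\left(U,C \right)} = -1$ ($f{\left(U,C \right)} = \frac{2}{-2 + 0} = \frac{2}{-2} = 2 \left(- \frac{1}{2}\right) = -1$)
$\frac{1}{-72497 + f{\left(\left(-3 - 7\right)^{2},201 \right)}} = \frac{1}{-72497 - 1} = \frac{1}{-72498} = - \frac{1}{72498}$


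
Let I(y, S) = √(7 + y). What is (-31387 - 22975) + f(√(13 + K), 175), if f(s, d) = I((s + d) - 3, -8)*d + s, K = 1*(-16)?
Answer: -54362 + 175*√(179 + I*√3) + I*√3 ≈ -52021.0 + 13.06*I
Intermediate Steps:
K = -16
f(s, d) = s + d*√(4 + d + s) (f(s, d) = √(7 + ((s + d) - 3))*d + s = √(7 + ((d + s) - 3))*d + s = √(7 + (-3 + d + s))*d + s = √(4 + d + s)*d + s = d*√(4 + d + s) + s = s + d*√(4 + d + s))
(-31387 - 22975) + f(√(13 + K), 175) = (-31387 - 22975) + (√(13 - 16) + 175*√(4 + 175 + √(13 - 16))) = -54362 + (√(-3) + 175*√(4 + 175 + √(-3))) = -54362 + (I*√3 + 175*√(4 + 175 + I*√3)) = -54362 + (I*√3 + 175*√(179 + I*√3)) = -54362 + (175*√(179 + I*√3) + I*√3) = -54362 + 175*√(179 + I*√3) + I*√3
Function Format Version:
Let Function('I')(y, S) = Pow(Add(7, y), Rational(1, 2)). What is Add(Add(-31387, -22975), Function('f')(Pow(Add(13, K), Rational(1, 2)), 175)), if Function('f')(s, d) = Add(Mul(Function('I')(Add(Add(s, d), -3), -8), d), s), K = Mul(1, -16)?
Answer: Add(-54362, Mul(175, Pow(Add(179, Mul(I, Pow(3, Rational(1, 2)))), Rational(1, 2))), Mul(I, Pow(3, Rational(1, 2)))) ≈ Add(-52021., Mul(13.060, I))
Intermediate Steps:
K = -16
Function('f')(s, d) = Add(s, Mul(d, Pow(Add(4, d, s), Rational(1, 2)))) (Function('f')(s, d) = Add(Mul(Pow(Add(7, Add(Add(s, d), -3)), Rational(1, 2)), d), s) = Add(Mul(Pow(Add(7, Add(Add(d, s), -3)), Rational(1, 2)), d), s) = Add(Mul(Pow(Add(7, Add(-3, d, s)), Rational(1, 2)), d), s) = Add(Mul(Pow(Add(4, d, s), Rational(1, 2)), d), s) = Add(Mul(d, Pow(Add(4, d, s), Rational(1, 2))), s) = Add(s, Mul(d, Pow(Add(4, d, s), Rational(1, 2)))))
Add(Add(-31387, -22975), Function('f')(Pow(Add(13, K), Rational(1, 2)), 175)) = Add(Add(-31387, -22975), Add(Pow(Add(13, -16), Rational(1, 2)), Mul(175, Pow(Add(4, 175, Pow(Add(13, -16), Rational(1, 2))), Rational(1, 2))))) = Add(-54362, Add(Pow(-3, Rational(1, 2)), Mul(175, Pow(Add(4, 175, Pow(-3, Rational(1, 2))), Rational(1, 2))))) = Add(-54362, Add(Mul(I, Pow(3, Rational(1, 2))), Mul(175, Pow(Add(4, 175, Mul(I, Pow(3, Rational(1, 2)))), Rational(1, 2))))) = Add(-54362, Add(Mul(I, Pow(3, Rational(1, 2))), Mul(175, Pow(Add(179, Mul(I, Pow(3, Rational(1, 2)))), Rational(1, 2))))) = Add(-54362, Add(Mul(175, Pow(Add(179, Mul(I, Pow(3, Rational(1, 2)))), Rational(1, 2))), Mul(I, Pow(3, Rational(1, 2))))) = Add(-54362, Mul(175, Pow(Add(179, Mul(I, Pow(3, Rational(1, 2)))), Rational(1, 2))), Mul(I, Pow(3, Rational(1, 2))))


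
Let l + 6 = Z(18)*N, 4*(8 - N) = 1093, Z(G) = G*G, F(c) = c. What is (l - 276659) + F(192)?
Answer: -362414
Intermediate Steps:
Z(G) = G**2
N = -1061/4 (N = 8 - 1/4*1093 = 8 - 1093/4 = -1061/4 ≈ -265.25)
l = -85947 (l = -6 + 18**2*(-1061/4) = -6 + 324*(-1061/4) = -6 - 85941 = -85947)
(l - 276659) + F(192) = (-85947 - 276659) + 192 = -362606 + 192 = -362414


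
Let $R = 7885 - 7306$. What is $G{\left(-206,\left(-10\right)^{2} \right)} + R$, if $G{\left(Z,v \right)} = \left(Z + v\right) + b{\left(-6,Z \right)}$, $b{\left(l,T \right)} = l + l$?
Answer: $461$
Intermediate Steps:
$R = 579$
$b{\left(l,T \right)} = 2 l$
$G{\left(Z,v \right)} = -12 + Z + v$ ($G{\left(Z,v \right)} = \left(Z + v\right) + 2 \left(-6\right) = \left(Z + v\right) - 12 = -12 + Z + v$)
$G{\left(-206,\left(-10\right)^{2} \right)} + R = \left(-12 - 206 + \left(-10\right)^{2}\right) + 579 = \left(-12 - 206 + 100\right) + 579 = -118 + 579 = 461$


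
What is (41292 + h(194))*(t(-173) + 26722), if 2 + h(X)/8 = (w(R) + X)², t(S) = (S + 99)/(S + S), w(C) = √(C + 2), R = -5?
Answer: 1582618306620/173 + 14349615072*I*√3/173 ≈ 9.1481e+9 + 1.4367e+8*I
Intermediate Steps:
w(C) = √(2 + C)
t(S) = (99 + S)/(2*S) (t(S) = (99 + S)/((2*S)) = (99 + S)*(1/(2*S)) = (99 + S)/(2*S))
h(X) = -16 + 8*(X + I*√3)² (h(X) = -16 + 8*(√(2 - 5) + X)² = -16 + 8*(√(-3) + X)² = -16 + 8*(I*√3 + X)² = -16 + 8*(X + I*√3)²)
(41292 + h(194))*(t(-173) + 26722) = (41292 + (-16 + 8*(194 + I*√3)²))*((½)*(99 - 173)/(-173) + 26722) = (41276 + 8*(194 + I*√3)²)*((½)*(-1/173)*(-74) + 26722) = (41276 + 8*(194 + I*√3)²)*(37/173 + 26722) = (41276 + 8*(194 + I*√3)²)*(4622943/173) = 190816595268/173 + 36983544*(194 + I*√3)²/173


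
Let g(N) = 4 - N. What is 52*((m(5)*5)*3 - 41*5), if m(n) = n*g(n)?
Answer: -14560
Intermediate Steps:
m(n) = n*(4 - n)
52*((m(5)*5)*3 - 41*5) = 52*(((5*(4 - 1*5))*5)*3 - 41*5) = 52*(((5*(4 - 5))*5)*3 - 41*5) = 52*(((5*(-1))*5)*3 - 205) = 52*(-5*5*3 - 205) = 52*(-25*3 - 205) = 52*(-75 - 205) = 52*(-280) = -14560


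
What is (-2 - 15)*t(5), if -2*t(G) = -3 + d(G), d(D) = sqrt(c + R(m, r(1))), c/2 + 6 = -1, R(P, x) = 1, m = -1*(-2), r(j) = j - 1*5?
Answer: -51/2 + 17*I*sqrt(13)/2 ≈ -25.5 + 30.647*I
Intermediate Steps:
r(j) = -5 + j (r(j) = j - 5 = -5 + j)
m = 2
c = -14 (c = -12 + 2*(-1) = -12 - 2 = -14)
d(D) = I*sqrt(13) (d(D) = sqrt(-14 + 1) = sqrt(-13) = I*sqrt(13))
t(G) = 3/2 - I*sqrt(13)/2 (t(G) = -(-3 + I*sqrt(13))/2 = 3/2 - I*sqrt(13)/2)
(-2 - 15)*t(5) = (-2 - 15)*(3/2 - I*sqrt(13)/2) = -17*(3/2 - I*sqrt(13)/2) = -51/2 + 17*I*sqrt(13)/2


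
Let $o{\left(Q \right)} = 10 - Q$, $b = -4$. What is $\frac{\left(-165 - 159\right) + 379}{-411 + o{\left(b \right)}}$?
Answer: $- \frac{55}{397} \approx -0.13854$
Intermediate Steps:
$\frac{\left(-165 - 159\right) + 379}{-411 + o{\left(b \right)}} = \frac{\left(-165 - 159\right) + 379}{-411 + \left(10 - -4\right)} = \frac{-324 + 379}{-411 + \left(10 + 4\right)} = \frac{1}{-411 + 14} \cdot 55 = \frac{1}{-397} \cdot 55 = \left(- \frac{1}{397}\right) 55 = - \frac{55}{397}$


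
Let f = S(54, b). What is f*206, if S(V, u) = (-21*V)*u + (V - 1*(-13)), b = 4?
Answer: -920614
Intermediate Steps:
S(V, u) = 13 + V - 21*V*u (S(V, u) = -21*V*u + (V + 13) = -21*V*u + (13 + V) = 13 + V - 21*V*u)
f = -4469 (f = 13 + 54 - 21*54*4 = 13 + 54 - 4536 = -4469)
f*206 = -4469*206 = -920614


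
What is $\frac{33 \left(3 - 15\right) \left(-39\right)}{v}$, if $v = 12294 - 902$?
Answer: $\frac{3861}{2848} \approx 1.3557$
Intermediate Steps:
$v = 11392$ ($v = 12294 - 902 = 11392$)
$\frac{33 \left(3 - 15\right) \left(-39\right)}{v} = \frac{33 \left(3 - 15\right) \left(-39\right)}{11392} = 33 \left(-12\right) \left(-39\right) \frac{1}{11392} = \left(-396\right) \left(-39\right) \frac{1}{11392} = 15444 \cdot \frac{1}{11392} = \frac{3861}{2848}$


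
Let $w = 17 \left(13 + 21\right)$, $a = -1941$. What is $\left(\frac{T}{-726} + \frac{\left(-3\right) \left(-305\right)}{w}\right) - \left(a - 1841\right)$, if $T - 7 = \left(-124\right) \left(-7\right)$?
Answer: $\frac{396797909}{104907} \approx 3782.4$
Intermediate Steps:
$T = 875$ ($T = 7 - -868 = 7 + 868 = 875$)
$w = 578$ ($w = 17 \cdot 34 = 578$)
$\left(\frac{T}{-726} + \frac{\left(-3\right) \left(-305\right)}{w}\right) - \left(a - 1841\right) = \left(\frac{875}{-726} + \frac{\left(-3\right) \left(-305\right)}{578}\right) - \left(-1941 - 1841\right) = \left(875 \left(- \frac{1}{726}\right) + 915 \cdot \frac{1}{578}\right) - -3782 = \left(- \frac{875}{726} + \frac{915}{578}\right) + 3782 = \frac{39635}{104907} + 3782 = \frac{396797909}{104907}$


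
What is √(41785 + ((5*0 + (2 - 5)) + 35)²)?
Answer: √42809 ≈ 206.90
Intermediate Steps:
√(41785 + ((5*0 + (2 - 5)) + 35)²) = √(41785 + ((0 - 3) + 35)²) = √(41785 + (-3 + 35)²) = √(41785 + 32²) = √(41785 + 1024) = √42809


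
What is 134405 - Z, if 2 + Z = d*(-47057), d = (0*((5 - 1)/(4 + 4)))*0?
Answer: 134407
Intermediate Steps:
d = 0 (d = (0*(4/8))*0 = (0*(4*(⅛)))*0 = (0*(½))*0 = 0*0 = 0)
Z = -2 (Z = -2 + 0*(-47057) = -2 + 0 = -2)
134405 - Z = 134405 - 1*(-2) = 134405 + 2 = 134407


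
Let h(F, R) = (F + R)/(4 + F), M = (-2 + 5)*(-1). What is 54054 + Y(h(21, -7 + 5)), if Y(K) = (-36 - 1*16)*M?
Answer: 54210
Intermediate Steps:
M = -3 (M = 3*(-1) = -3)
h(F, R) = (F + R)/(4 + F)
Y(K) = 156 (Y(K) = (-36 - 1*16)*(-3) = (-36 - 16)*(-3) = -52*(-3) = 156)
54054 + Y(h(21, -7 + 5)) = 54054 + 156 = 54210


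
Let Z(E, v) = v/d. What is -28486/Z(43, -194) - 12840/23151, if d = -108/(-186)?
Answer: 1965568198/23205019 ≈ 84.704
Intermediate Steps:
d = 18/31 (d = -108*(-1/186) = 18/31 ≈ 0.58065)
Z(E, v) = 31*v/18 (Z(E, v) = v/(18/31) = v*(31/18) = 31*v/18)
-28486/Z(43, -194) - 12840/23151 = -28486/((31/18)*(-194)) - 12840/23151 = -28486/(-3007/9) - 12840*1/23151 = -28486*(-9/3007) - 4280/7717 = 256374/3007 - 4280/7717 = 1965568198/23205019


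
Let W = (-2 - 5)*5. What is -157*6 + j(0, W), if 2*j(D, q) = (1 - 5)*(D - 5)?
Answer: -932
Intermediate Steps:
W = -35 (W = -7*5 = -35)
j(D, q) = 10 - 2*D (j(D, q) = ((1 - 5)*(D - 5))/2 = (-4*(-5 + D))/2 = (20 - 4*D)/2 = 10 - 2*D)
-157*6 + j(0, W) = -157*6 + (10 - 2*0) = -942 + (10 + 0) = -942 + 10 = -932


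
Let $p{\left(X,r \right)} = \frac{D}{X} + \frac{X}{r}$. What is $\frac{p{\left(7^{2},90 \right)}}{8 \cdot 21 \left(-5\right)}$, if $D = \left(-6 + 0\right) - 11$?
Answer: $- \frac{871}{3704400} \approx -0.00023513$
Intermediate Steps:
$D = -17$ ($D = -6 - 11 = -17$)
$p{\left(X,r \right)} = - \frac{17}{X} + \frac{X}{r}$
$\frac{p{\left(7^{2},90 \right)}}{8 \cdot 21 \left(-5\right)} = \frac{- \frac{17}{7^{2}} + \frac{7^{2}}{90}}{8 \cdot 21 \left(-5\right)} = \frac{- \frac{17}{49} + 49 \cdot \frac{1}{90}}{168 \left(-5\right)} = \frac{\left(-17\right) \frac{1}{49} + \frac{49}{90}}{-840} = \left(- \frac{17}{49} + \frac{49}{90}\right) \left(- \frac{1}{840}\right) = \frac{871}{4410} \left(- \frac{1}{840}\right) = - \frac{871}{3704400}$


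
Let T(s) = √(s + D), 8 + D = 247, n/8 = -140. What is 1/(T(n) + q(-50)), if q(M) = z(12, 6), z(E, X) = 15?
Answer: 15/1106 - I*√881/1106 ≈ 0.013562 - 0.026837*I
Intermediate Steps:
n = -1120 (n = 8*(-140) = -1120)
q(M) = 15
D = 239 (D = -8 + 247 = 239)
T(s) = √(239 + s) (T(s) = √(s + 239) = √(239 + s))
1/(T(n) + q(-50)) = 1/(√(239 - 1120) + 15) = 1/(√(-881) + 15) = 1/(I*√881 + 15) = 1/(15 + I*√881)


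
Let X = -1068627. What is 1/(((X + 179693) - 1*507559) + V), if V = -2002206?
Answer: -1/3398699 ≈ -2.9423e-7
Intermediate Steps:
1/(((X + 179693) - 1*507559) + V) = 1/(((-1068627 + 179693) - 1*507559) - 2002206) = 1/((-888934 - 507559) - 2002206) = 1/(-1396493 - 2002206) = 1/(-3398699) = -1/3398699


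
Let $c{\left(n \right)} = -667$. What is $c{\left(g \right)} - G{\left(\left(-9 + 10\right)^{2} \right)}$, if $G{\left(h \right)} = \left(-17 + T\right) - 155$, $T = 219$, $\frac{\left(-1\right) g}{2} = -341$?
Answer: $-714$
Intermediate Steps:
$g = 682$ ($g = \left(-2\right) \left(-341\right) = 682$)
$G{\left(h \right)} = 47$ ($G{\left(h \right)} = \left(-17 + 219\right) - 155 = 202 - 155 = 47$)
$c{\left(g \right)} - G{\left(\left(-9 + 10\right)^{2} \right)} = -667 - 47 = -714$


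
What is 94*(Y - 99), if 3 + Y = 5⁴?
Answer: 49162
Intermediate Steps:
Y = 622 (Y = -3 + 5⁴ = -3 + 625 = 622)
94*(Y - 99) = 94*(622 - 99) = 94*523 = 49162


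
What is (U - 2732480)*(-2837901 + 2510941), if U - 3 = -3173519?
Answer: 1931024452160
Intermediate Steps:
U = -3173516 (U = 3 - 3173519 = -3173516)
(U - 2732480)*(-2837901 + 2510941) = (-3173516 - 2732480)*(-2837901 + 2510941) = -5905996*(-326960) = 1931024452160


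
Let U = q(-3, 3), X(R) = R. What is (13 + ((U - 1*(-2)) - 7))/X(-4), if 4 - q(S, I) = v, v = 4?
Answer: -2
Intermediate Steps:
q(S, I) = 0 (q(S, I) = 4 - 1*4 = 4 - 4 = 0)
U = 0
(13 + ((U - 1*(-2)) - 7))/X(-4) = (13 + ((0 - 1*(-2)) - 7))/(-4) = -(13 + ((0 + 2) - 7))/4 = -(13 + (2 - 7))/4 = -(13 - 5)/4 = -¼*8 = -2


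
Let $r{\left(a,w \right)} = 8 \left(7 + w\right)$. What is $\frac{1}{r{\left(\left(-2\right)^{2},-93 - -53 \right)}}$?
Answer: $- \frac{1}{264} \approx -0.0037879$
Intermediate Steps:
$r{\left(a,w \right)} = 56 + 8 w$
$\frac{1}{r{\left(\left(-2\right)^{2},-93 - -53 \right)}} = \frac{1}{56 + 8 \left(-93 - -53\right)} = \frac{1}{56 + 8 \left(-93 + 53\right)} = \frac{1}{56 + 8 \left(-40\right)} = \frac{1}{56 - 320} = \frac{1}{-264} = - \frac{1}{264}$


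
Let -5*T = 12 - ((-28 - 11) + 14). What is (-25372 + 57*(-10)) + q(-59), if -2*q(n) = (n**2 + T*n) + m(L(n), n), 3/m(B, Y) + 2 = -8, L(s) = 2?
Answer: -558013/20 ≈ -27901.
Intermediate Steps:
m(B, Y) = -3/10 (m(B, Y) = 3/(-2 - 8) = 3/(-10) = 3*(-1/10) = -3/10)
T = -37/5 (T = -(12 - ((-28 - 11) + 14))/5 = -(12 - (-39 + 14))/5 = -(12 - 1*(-25))/5 = -(12 + 25)/5 = -1/5*37 = -37/5 ≈ -7.4000)
q(n) = 3/20 - n**2/2 + 37*n/10 (q(n) = -((n**2 - 37*n/5) - 3/10)/2 = -(-3/10 + n**2 - 37*n/5)/2 = 3/20 - n**2/2 + 37*n/10)
(-25372 + 57*(-10)) + q(-59) = (-25372 + 57*(-10)) + (3/20 - 1/2*(-59)**2 + (37/10)*(-59)) = (-25372 - 570) + (3/20 - 1/2*3481 - 2183/10) = -25942 + (3/20 - 3481/2 - 2183/10) = -25942 - 39173/20 = -558013/20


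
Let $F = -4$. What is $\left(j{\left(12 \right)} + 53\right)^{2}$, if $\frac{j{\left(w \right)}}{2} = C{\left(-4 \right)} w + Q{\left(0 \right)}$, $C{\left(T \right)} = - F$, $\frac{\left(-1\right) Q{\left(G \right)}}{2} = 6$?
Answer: $15625$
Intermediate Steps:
$Q{\left(G \right)} = -12$ ($Q{\left(G \right)} = \left(-2\right) 6 = -12$)
$C{\left(T \right)} = 4$ ($C{\left(T \right)} = \left(-1\right) \left(-4\right) = 4$)
$j{\left(w \right)} = -24 + 8 w$ ($j{\left(w \right)} = 2 \left(4 w - 12\right) = 2 \left(-12 + 4 w\right) = -24 + 8 w$)
$\left(j{\left(12 \right)} + 53\right)^{2} = \left(\left(-24 + 8 \cdot 12\right) + 53\right)^{2} = \left(\left(-24 + 96\right) + 53\right)^{2} = \left(72 + 53\right)^{2} = 125^{2} = 15625$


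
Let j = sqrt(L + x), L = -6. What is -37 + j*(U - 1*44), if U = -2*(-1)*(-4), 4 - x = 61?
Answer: -37 - 156*I*sqrt(7) ≈ -37.0 - 412.74*I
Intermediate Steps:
x = -57 (x = 4 - 1*61 = 4 - 61 = -57)
U = -8 (U = 2*(-4) = -8)
j = 3*I*sqrt(7) (j = sqrt(-6 - 57) = sqrt(-63) = 3*I*sqrt(7) ≈ 7.9373*I)
-37 + j*(U - 1*44) = -37 + (3*I*sqrt(7))*(-8 - 1*44) = -37 + (3*I*sqrt(7))*(-8 - 44) = -37 + (3*I*sqrt(7))*(-52) = -37 - 156*I*sqrt(7)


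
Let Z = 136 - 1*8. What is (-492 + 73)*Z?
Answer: -53632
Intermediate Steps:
Z = 128 (Z = 136 - 8 = 128)
(-492 + 73)*Z = (-492 + 73)*128 = -419*128 = -53632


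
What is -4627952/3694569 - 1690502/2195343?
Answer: -5468539437058/2703615397389 ≈ -2.0227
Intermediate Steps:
-4627952/3694569 - 1690502/2195343 = -5468539437058/2703615397389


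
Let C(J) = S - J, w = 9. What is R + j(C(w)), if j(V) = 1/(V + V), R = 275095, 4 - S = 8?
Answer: 7152469/26 ≈ 2.7510e+5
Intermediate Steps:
S = -4 (S = 4 - 1*8 = 4 - 8 = -4)
C(J) = -4 - J
j(V) = 1/(2*V)
R + j(C(w)) = 275095 + 1/(2*(-4 - 1*9)) = 275095 + 1/(2*(-4 - 9)) = 275095 + (½)/(-13) = 275095 + (½)*(-1/13) = 275095 - 1/26 = 7152469/26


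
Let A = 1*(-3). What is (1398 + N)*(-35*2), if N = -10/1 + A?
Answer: -96950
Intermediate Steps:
A = -3
N = -13 (N = -10/1 - 3 = -10*1 - 3 = -10 - 3 = -13)
(1398 + N)*(-35*2) = (1398 - 13)*(-35*2) = 1385*(-70) = -96950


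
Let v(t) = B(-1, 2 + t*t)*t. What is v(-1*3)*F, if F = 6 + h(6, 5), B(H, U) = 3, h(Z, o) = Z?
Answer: -108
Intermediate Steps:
F = 12 (F = 6 + 6 = 12)
v(t) = 3*t
v(-1*3)*F = (3*(-1*3))*12 = (3*(-3))*12 = -9*12 = -108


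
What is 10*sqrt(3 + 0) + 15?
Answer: 15 + 10*sqrt(3) ≈ 32.320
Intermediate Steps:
10*sqrt(3 + 0) + 15 = 10*sqrt(3) + 15 = 15 + 10*sqrt(3)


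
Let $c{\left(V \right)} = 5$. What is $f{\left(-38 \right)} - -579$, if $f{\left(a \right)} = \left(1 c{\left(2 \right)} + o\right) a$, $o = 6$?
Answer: $161$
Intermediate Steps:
$f{\left(a \right)} = 11 a$ ($f{\left(a \right)} = \left(1 \cdot 5 + 6\right) a = \left(5 + 6\right) a = 11 a$)
$f{\left(-38 \right)} - -579 = 11 \left(-38\right) - -579 = -418 + 579 = 161$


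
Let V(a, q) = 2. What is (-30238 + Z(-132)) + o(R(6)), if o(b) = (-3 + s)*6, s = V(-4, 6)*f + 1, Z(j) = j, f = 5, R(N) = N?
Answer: -30322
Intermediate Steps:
s = 11 (s = 2*5 + 1 = 10 + 1 = 11)
o(b) = 48 (o(b) = (-3 + 11)*6 = 8*6 = 48)
(-30238 + Z(-132)) + o(R(6)) = (-30238 - 132) + 48 = -30370 + 48 = -30322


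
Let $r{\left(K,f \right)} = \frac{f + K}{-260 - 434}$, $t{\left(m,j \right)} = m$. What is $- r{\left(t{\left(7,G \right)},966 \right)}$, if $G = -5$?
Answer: $\frac{973}{694} \approx 1.402$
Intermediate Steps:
$r{\left(K,f \right)} = - \frac{K}{694} - \frac{f}{694}$ ($r{\left(K,f \right)} = \frac{K + f}{-694} = \left(K + f\right) \left(- \frac{1}{694}\right) = - \frac{K}{694} - \frac{f}{694}$)
$- r{\left(t{\left(7,G \right)},966 \right)} = - (\left(- \frac{1}{694}\right) 7 - \frac{483}{347}) = - (- \frac{7}{694} - \frac{483}{347}) = \left(-1\right) \left(- \frac{973}{694}\right) = \frac{973}{694}$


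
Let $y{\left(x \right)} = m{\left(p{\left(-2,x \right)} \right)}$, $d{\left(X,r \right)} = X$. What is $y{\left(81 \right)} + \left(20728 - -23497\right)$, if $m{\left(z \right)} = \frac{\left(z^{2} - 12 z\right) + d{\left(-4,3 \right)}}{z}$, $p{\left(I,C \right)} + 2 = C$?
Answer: $\frac{3499064}{79} \approx 44292.0$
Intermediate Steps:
$p{\left(I,C \right)} = -2 + C$
$m{\left(z \right)} = \frac{-4 + z^{2} - 12 z}{z}$ ($m{\left(z \right)} = \frac{\left(z^{2} - 12 z\right) - 4}{z} = \frac{-4 + z^{2} - 12 z}{z}$)
$y{\left(x \right)} = -14 + x - \frac{4}{-2 + x}$ ($y{\left(x \right)} = -12 + \left(-2 + x\right) - \frac{4}{-2 + x} = -14 + x - \frac{4}{-2 + x}$)
$y{\left(81 \right)} + \left(20728 - -23497\right) = \frac{-4 + \left(-14 + 81\right) \left(-2 + 81\right)}{-2 + 81} + \left(20728 - -23497\right) = \frac{-4 + 67 \cdot 79}{79} + \left(20728 + 23497\right) = \frac{-4 + 5293}{79} + 44225 = \frac{1}{79} \cdot 5289 + 44225 = \frac{5289}{79} + 44225 = \frac{3499064}{79}$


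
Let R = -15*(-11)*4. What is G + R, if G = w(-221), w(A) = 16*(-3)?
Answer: 612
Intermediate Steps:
w(A) = -48
R = 660 (R = 165*4 = 660)
G = -48
G + R = -48 + 660 = 612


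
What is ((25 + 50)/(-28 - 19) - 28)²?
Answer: 1934881/2209 ≈ 875.91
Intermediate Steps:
((25 + 50)/(-28 - 19) - 28)² = (75/(-47) - 28)² = (75*(-1/47) - 28)² = (-75/47 - 28)² = (-1391/47)² = 1934881/2209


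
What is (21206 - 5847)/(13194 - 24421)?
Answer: -15359/11227 ≈ -1.3680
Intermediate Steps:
(21206 - 5847)/(13194 - 24421) = 15359/(-11227) = 15359*(-1/11227) = -15359/11227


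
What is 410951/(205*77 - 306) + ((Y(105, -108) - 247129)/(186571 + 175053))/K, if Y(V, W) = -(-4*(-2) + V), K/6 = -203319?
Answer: 30215185264386409/1138093940236824 ≈ 26.549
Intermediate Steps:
K = -1219914 (K = 6*(-203319) = -1219914)
Y(V, W) = -8 - V (Y(V, W) = -(8 + V) = -8 - V)
410951/(205*77 - 306) + ((Y(105, -108) - 247129)/(186571 + 175053))/K = 410951/(205*77 - 306) + (((-8 - 1*105) - 247129)/(186571 + 175053))/(-1219914) = 410951/(15785 - 306) + (((-8 - 105) - 247129)/361624)*(-1/1219914) = 410951/15479 + ((-113 - 247129)*(1/361624))*(-1/1219914) = 410951*(1/15479) - 247242*1/361624*(-1/1219914) = 410951/15479 - 123621/180812*(-1/1219914) = 410951/15479 + 41207/73525030056 = 30215185264386409/1138093940236824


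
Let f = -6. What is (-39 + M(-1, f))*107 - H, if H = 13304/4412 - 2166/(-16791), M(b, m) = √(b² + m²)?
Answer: -25781389931/6173491 + 107*√37 ≈ -3525.3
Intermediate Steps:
H = 19411988/6173491 (H = 13304*(1/4412) - 2166*(-1/16791) = 3326/1103 + 722/5597 = 19411988/6173491 ≈ 3.1444)
(-39 + M(-1, f))*107 - H = (-39 + √((-1)² + (-6)²))*107 - 1*19411988/6173491 = (-39 + √(1 + 36))*107 - 19411988/6173491 = (-39 + √37)*107 - 19411988/6173491 = (-4173 + 107*√37) - 19411988/6173491 = -25781389931/6173491 + 107*√37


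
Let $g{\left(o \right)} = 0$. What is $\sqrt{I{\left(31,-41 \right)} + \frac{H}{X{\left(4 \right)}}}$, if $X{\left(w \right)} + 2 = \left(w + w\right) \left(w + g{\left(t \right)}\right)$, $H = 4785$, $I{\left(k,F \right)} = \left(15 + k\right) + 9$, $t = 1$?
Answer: $\frac{\sqrt{858}}{2} \approx 14.646$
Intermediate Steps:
$I{\left(k,F \right)} = 24 + k$
$X{\left(w \right)} = -2 + 2 w^{2}$ ($X{\left(w \right)} = -2 + \left(w + w\right) \left(w + 0\right) = -2 + 2 w w = -2 + 2 w^{2}$)
$\sqrt{I{\left(31,-41 \right)} + \frac{H}{X{\left(4 \right)}}} = \sqrt{\left(24 + 31\right) + \frac{4785}{-2 + 2 \cdot 4^{2}}} = \sqrt{55 + \frac{4785}{-2 + 2 \cdot 16}} = \sqrt{55 + \frac{4785}{-2 + 32}} = \sqrt{55 + \frac{4785}{30}} = \sqrt{55 + 4785 \cdot \frac{1}{30}} = \sqrt{55 + \frac{319}{2}} = \sqrt{\frac{429}{2}} = \frac{\sqrt{858}}{2}$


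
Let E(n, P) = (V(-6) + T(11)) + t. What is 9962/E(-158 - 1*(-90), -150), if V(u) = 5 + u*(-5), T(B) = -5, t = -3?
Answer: 9962/27 ≈ 368.96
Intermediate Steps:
V(u) = 5 - 5*u
E(n, P) = 27 (E(n, P) = ((5 - 5*(-6)) - 5) - 3 = ((5 + 30) - 5) - 3 = (35 - 5) - 3 = 30 - 3 = 27)
9962/E(-158 - 1*(-90), -150) = 9962/27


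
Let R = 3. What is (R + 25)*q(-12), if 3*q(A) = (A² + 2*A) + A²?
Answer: 2464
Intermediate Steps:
q(A) = 2*A/3 + 2*A²/3 (q(A) = ((A² + 2*A) + A²)/3 = (2*A + 2*A²)/3 = 2*A/3 + 2*A²/3)
(R + 25)*q(-12) = (3 + 25)*((⅔)*(-12)*(1 - 12)) = 28*((⅔)*(-12)*(-11)) = 28*88 = 2464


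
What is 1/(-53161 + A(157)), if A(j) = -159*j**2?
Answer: -1/3972352 ≈ -2.5174e-7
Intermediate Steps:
1/(-53161 + A(157)) = 1/(-53161 - 159*157**2) = 1/(-53161 - 159*24649) = 1/(-53161 - 3919191) = 1/(-3972352) = -1/3972352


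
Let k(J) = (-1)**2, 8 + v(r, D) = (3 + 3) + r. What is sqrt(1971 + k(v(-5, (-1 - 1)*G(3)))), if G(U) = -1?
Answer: 2*sqrt(493) ≈ 44.407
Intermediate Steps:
v(r, D) = -2 + r (v(r, D) = -8 + ((3 + 3) + r) = -8 + (6 + r) = -2 + r)
k(J) = 1
sqrt(1971 + k(v(-5, (-1 - 1)*G(3)))) = sqrt(1971 + 1) = sqrt(1972) = 2*sqrt(493)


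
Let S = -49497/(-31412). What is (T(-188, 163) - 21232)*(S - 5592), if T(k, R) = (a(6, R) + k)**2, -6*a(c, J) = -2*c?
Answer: -586701005787/7853 ≈ -7.4710e+7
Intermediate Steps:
a(c, J) = c/3 (a(c, J) = -(-1)*c/3 = c/3)
T(k, R) = (2 + k)**2 (T(k, R) = ((1/3)*6 + k)**2 = (2 + k)**2)
S = 49497/31412 (S = -49497*(-1/31412) = 49497/31412 ≈ 1.5757)
(T(-188, 163) - 21232)*(S - 5592) = ((2 - 188)**2 - 21232)*(49497/31412 - 5592) = ((-186)**2 - 21232)*(-175606407/31412) = (34596 - 21232)*(-175606407/31412) = 13364*(-175606407/31412) = -586701005787/7853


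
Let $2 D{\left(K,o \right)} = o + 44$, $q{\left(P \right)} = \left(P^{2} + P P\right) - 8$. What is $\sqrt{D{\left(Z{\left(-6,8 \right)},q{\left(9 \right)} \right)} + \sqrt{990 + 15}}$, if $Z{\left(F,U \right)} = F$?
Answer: $\sqrt{99 + \sqrt{1005}} \approx 11.432$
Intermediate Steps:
$q{\left(P \right)} = -8 + 2 P^{2}$ ($q{\left(P \right)} = \left(P^{2} + P^{2}\right) - 8 = 2 P^{2} - 8 = -8 + 2 P^{2}$)
$D{\left(K,o \right)} = 22 + \frac{o}{2}$ ($D{\left(K,o \right)} = \frac{o + 44}{2} = \frac{44 + o}{2} = 22 + \frac{o}{2}$)
$\sqrt{D{\left(Z{\left(-6,8 \right)},q{\left(9 \right)} \right)} + \sqrt{990 + 15}} = \sqrt{\left(22 + \frac{-8 + 2 \cdot 9^{2}}{2}\right) + \sqrt{990 + 15}} = \sqrt{\left(22 + \frac{-8 + 2 \cdot 81}{2}\right) + \sqrt{1005}} = \sqrt{\left(22 + \frac{-8 + 162}{2}\right) + \sqrt{1005}} = \sqrt{\left(22 + \frac{1}{2} \cdot 154\right) + \sqrt{1005}} = \sqrt{\left(22 + 77\right) + \sqrt{1005}} = \sqrt{99 + \sqrt{1005}}$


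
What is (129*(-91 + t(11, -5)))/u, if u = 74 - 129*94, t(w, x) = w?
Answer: 2580/3013 ≈ 0.85629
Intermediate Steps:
u = -12052 (u = 74 - 12126 = -12052)
(129*(-91 + t(11, -5)))/u = (129*(-91 + 11))/(-12052) = (129*(-80))*(-1/12052) = -10320*(-1/12052) = 2580/3013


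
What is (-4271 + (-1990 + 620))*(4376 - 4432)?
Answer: 315896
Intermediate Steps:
(-4271 + (-1990 + 620))*(4376 - 4432) = (-4271 - 1370)*(-56) = -5641*(-56) = 315896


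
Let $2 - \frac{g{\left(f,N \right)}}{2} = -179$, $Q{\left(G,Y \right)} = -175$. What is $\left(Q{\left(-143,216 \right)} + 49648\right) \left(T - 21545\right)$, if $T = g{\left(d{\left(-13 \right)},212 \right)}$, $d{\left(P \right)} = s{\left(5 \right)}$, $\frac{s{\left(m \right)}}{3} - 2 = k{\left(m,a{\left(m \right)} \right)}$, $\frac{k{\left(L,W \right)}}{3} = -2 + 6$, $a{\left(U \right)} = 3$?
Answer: $-1047986559$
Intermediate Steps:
$k{\left(L,W \right)} = 12$ ($k{\left(L,W \right)} = 3 \left(-2 + 6\right) = 3 \cdot 4 = 12$)
$s{\left(m \right)} = 42$ ($s{\left(m \right)} = 6 + 3 \cdot 12 = 6 + 36 = 42$)
$d{\left(P \right)} = 42$
$g{\left(f,N \right)} = 362$ ($g{\left(f,N \right)} = 4 - -358 = 4 + 358 = 362$)
$T = 362$
$\left(Q{\left(-143,216 \right)} + 49648\right) \left(T - 21545\right) = \left(-175 + 49648\right) \left(362 - 21545\right) = 49473 \left(-21183\right) = -1047986559$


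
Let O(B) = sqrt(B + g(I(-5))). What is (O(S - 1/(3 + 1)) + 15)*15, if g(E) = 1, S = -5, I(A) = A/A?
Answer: 225 + 15*I*sqrt(17)/2 ≈ 225.0 + 30.923*I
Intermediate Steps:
I(A) = 1
O(B) = sqrt(1 + B) (O(B) = sqrt(B + 1) = sqrt(1 + B))
(O(S - 1/(3 + 1)) + 15)*15 = (sqrt(1 + (-5 - 1/(3 + 1))) + 15)*15 = (sqrt(1 + (-5 - 1/4)) + 15)*15 = (sqrt(1 - 21/4) + 15)*15 = (sqrt(-17/4) + 15)*15 = (I*sqrt(17)/2 + 15)*15 = (15 + I*sqrt(17)/2)*15 = 225 + 15*I*sqrt(17)/2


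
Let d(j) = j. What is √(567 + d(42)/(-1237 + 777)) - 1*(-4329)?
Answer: 4329 + 7*√612030/230 ≈ 4352.8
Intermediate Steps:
√(567 + d(42)/(-1237 + 777)) - 1*(-4329) = √(567 + 42/(-1237 + 777)) - 1*(-4329) = √(567 + 42/(-460)) + 4329 = √(567 + 42*(-1/460)) + 4329 = √(567 - 21/230) + 4329 = √(130389/230) + 4329 = 7*√612030/230 + 4329 = 4329 + 7*√612030/230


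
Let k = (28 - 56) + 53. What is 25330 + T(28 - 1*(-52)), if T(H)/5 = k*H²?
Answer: 825330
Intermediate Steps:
k = 25 (k = -28 + 53 = 25)
T(H) = 125*H² (T(H) = 5*(25*H²) = 125*H²)
25330 + T(28 - 1*(-52)) = 25330 + 125*(28 - 1*(-52))² = 25330 + 125*(28 + 52)² = 25330 + 125*80² = 25330 + 125*6400 = 25330 + 800000 = 825330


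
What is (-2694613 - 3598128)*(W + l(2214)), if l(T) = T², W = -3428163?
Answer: -9273190798053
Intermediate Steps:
(-2694613 - 3598128)*(W + l(2214)) = (-2694613 - 3598128)*(-3428163 + 2214²) = -6292741*(-3428163 + 4901796) = -6292741*1473633 = -9273190798053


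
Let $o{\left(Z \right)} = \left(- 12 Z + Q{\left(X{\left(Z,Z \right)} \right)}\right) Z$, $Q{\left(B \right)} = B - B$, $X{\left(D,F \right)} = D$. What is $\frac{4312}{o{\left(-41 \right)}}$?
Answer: $- \frac{1078}{5043} \approx -0.21376$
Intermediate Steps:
$Q{\left(B \right)} = 0$
$o{\left(Z \right)} = - 12 Z^{2}$ ($o{\left(Z \right)} = \left(- 12 Z + 0\right) Z = - 12 Z Z = - 12 Z^{2}$)
$\frac{4312}{o{\left(-41 \right)}} = \frac{4312}{\left(-12\right) \left(-41\right)^{2}} = \frac{4312}{\left(-12\right) 1681} = \frac{4312}{-20172} = 4312 \left(- \frac{1}{20172}\right) = - \frac{1078}{5043}$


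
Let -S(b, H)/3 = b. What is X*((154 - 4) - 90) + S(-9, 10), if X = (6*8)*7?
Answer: 20187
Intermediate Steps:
S(b, H) = -3*b
X = 336 (X = 48*7 = 336)
X*((154 - 4) - 90) + S(-9, 10) = 336*((154 - 4) - 90) - 3*(-9) = 336*(150 - 90) + 27 = 336*60 + 27 = 20160 + 27 = 20187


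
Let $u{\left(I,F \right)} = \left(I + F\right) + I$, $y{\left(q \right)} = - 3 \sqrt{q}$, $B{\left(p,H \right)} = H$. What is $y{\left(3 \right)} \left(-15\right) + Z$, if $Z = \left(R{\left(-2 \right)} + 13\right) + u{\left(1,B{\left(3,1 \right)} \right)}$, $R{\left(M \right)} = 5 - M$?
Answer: $23 + 45 \sqrt{3} \approx 100.94$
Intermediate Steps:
$u{\left(I,F \right)} = F + 2 I$ ($u{\left(I,F \right)} = \left(F + I\right) + I = F + 2 I$)
$Z = 23$ ($Z = \left(\left(5 - -2\right) + 13\right) + \left(1 + 2 \cdot 1\right) = \left(\left(5 + 2\right) + 13\right) + \left(1 + 2\right) = \left(7 + 13\right) + 3 = 20 + 3 = 23$)
$y{\left(3 \right)} \left(-15\right) + Z = - 3 \sqrt{3} \left(-15\right) + 23 = 45 \sqrt{3} + 23 = 23 + 45 \sqrt{3}$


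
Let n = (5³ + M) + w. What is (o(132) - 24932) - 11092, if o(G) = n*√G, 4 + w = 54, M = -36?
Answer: -36024 + 278*√33 ≈ -34427.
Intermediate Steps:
w = 50 (w = -4 + 54 = 50)
n = 139 (n = (5³ - 36) + 50 = (125 - 36) + 50 = 89 + 50 = 139)
o(G) = 139*√G
(o(132) - 24932) - 11092 = (139*√132 - 24932) - 11092 = (139*(2*√33) - 24932) - 11092 = (278*√33 - 24932) - 11092 = (-24932 + 278*√33) - 11092 = -36024 + 278*√33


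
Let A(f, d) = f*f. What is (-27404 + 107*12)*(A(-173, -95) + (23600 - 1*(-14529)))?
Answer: -1777674960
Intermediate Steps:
A(f, d) = f²
(-27404 + 107*12)*(A(-173, -95) + (23600 - 1*(-14529))) = (-27404 + 107*12)*((-173)² + (23600 - 1*(-14529))) = (-27404 + 1284)*(29929 + (23600 + 14529)) = -26120*(29929 + 38129) = -26120*68058 = -1777674960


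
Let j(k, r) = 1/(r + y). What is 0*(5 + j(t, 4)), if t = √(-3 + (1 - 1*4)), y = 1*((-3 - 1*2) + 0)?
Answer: 0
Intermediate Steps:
y = -5 (y = 1*((-3 - 2) + 0) = 1*(-5 + 0) = 1*(-5) = -5)
t = I*√6 (t = √(-3 + (1 - 4)) = √(-3 - 3) = √(-6) = I*√6 ≈ 2.4495*I)
j(k, r) = 1/(-5 + r) (j(k, r) = 1/(r - 5) = 1/(-5 + r))
0*(5 + j(t, 4)) = 0*(5 + 1/(-5 + 4)) = 0*(5 + 1/(-1)) = 0*(5 - 1) = 0*4 = 0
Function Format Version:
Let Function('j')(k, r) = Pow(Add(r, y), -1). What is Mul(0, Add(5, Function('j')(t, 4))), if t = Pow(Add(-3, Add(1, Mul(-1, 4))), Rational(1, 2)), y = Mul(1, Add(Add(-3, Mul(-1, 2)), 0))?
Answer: 0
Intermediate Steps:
y = -5 (y = Mul(1, Add(Add(-3, -2), 0)) = Mul(1, Add(-5, 0)) = Mul(1, -5) = -5)
t = Mul(I, Pow(6, Rational(1, 2))) (t = Pow(Add(-3, Add(1, -4)), Rational(1, 2)) = Pow(Add(-3, -3), Rational(1, 2)) = Pow(-6, Rational(1, 2)) = Mul(I, Pow(6, Rational(1, 2))) ≈ Mul(2.4495, I))
Function('j')(k, r) = Pow(Add(-5, r), -1) (Function('j')(k, r) = Pow(Add(r, -5), -1) = Pow(Add(-5, r), -1))
Mul(0, Add(5, Function('j')(t, 4))) = Mul(0, Add(5, Pow(Add(-5, 4), -1))) = Mul(0, Add(5, Pow(-1, -1))) = Mul(0, Add(5, -1)) = Mul(0, 4) = 0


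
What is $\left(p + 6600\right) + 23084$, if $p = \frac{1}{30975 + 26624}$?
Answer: $\frac{1709768717}{57599} \approx 29684.0$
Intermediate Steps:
$p = \frac{1}{57599} \approx 1.7361 \cdot 10^{-5}$
$\left(p + 6600\right) + 23084 = \left(\frac{1}{57599} + 6600\right) + 23084 = \frac{380153401}{57599} + 23084 = \frac{1709768717}{57599}$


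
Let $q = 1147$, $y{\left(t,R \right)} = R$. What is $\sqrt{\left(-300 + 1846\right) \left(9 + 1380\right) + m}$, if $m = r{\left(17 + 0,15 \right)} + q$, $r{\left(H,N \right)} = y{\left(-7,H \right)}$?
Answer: $\sqrt{2148558} \approx 1465.8$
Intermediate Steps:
$r{\left(H,N \right)} = H$
$m = 1164$ ($m = \left(17 + 0\right) + 1147 = 17 + 1147 = 1164$)
$\sqrt{\left(-300 + 1846\right) \left(9 + 1380\right) + m} = \sqrt{\left(-300 + 1846\right) \left(9 + 1380\right) + 1164} = \sqrt{1546 \cdot 1389 + 1164} = \sqrt{2147394 + 1164} = \sqrt{2148558}$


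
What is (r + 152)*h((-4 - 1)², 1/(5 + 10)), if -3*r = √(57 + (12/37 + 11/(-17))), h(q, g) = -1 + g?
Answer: -2128/15 + 14*√896954/5661 ≈ -139.52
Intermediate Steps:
r = -5*√896954/1887 (r = -√(57 + (12/37 + 11/(-17)))/3 = -√(57 + (12*(1/37) + 11*(-1/17)))/3 = -√(57 + (12/37 - 11/17))/3 = -√(57 - 203/629)/3 = -5*√896954/1887 ≈ -2.5095)
(r + 152)*h((-4 - 1)², 1/(5 + 10)) = (-5*√896954/1887 + 152)*(-1 + 1/(5 + 10)) = (152 - 5*√896954/1887)*(-1 + 1/15) = (152 - 5*√896954/1887)*(-14/15) = -2128/15 + 14*√896954/5661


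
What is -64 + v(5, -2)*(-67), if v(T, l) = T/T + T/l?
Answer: 73/2 ≈ 36.500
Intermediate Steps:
v(T, l) = 1 + T/l
-64 + v(5, -2)*(-67) = -64 + ((5 - 2)/(-2))*(-67) = -64 - ½*3*(-67) = -64 - 3/2*(-67) = -64 + 201/2 = 73/2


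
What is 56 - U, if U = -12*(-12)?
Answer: -88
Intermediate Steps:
U = 144
56 - U = 56 - 1*144 = 56 - 144 = -88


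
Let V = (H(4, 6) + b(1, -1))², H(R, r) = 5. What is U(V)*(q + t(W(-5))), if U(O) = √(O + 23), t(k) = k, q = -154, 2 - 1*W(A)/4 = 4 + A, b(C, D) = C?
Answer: -142*√59 ≈ -1090.7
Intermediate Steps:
W(A) = -8 - 4*A (W(A) = 8 - 4*(4 + A) = 8 + (-16 - 4*A) = -8 - 4*A)
V = 36 (V = (5 + 1)² = 6² = 36)
U(O) = √(23 + O)
U(V)*(q + t(W(-5))) = √(23 + 36)*(-154 + (-8 - 4*(-5))) = √59*(-154 + (-8 + 20)) = √59*(-154 + 12) = √59*(-142) = -142*√59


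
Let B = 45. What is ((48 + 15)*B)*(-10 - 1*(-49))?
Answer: 110565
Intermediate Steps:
((48 + 15)*B)*(-10 - 1*(-49)) = ((48 + 15)*45)*(-10 - 1*(-49)) = (63*45)*(-10 + 49) = 2835*39 = 110565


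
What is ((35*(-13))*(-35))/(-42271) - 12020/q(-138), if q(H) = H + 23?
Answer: 101253209/972233 ≈ 104.15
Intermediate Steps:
q(H) = 23 + H
((35*(-13))*(-35))/(-42271) - 12020/q(-138) = ((35*(-13))*(-35))/(-42271) - 12020/(23 - 138) = -455*(-35)*(-1/42271) - 12020/(-115) = 15925*(-1/42271) - 12020*(-1/115) = -15925/42271 + 2404/23 = 101253209/972233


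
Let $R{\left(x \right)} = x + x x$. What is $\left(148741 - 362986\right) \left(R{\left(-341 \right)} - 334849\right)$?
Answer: $46900158705$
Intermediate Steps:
$R{\left(x \right)} = x + x^{2}$
$\left(148741 - 362986\right) \left(R{\left(-341 \right)} - 334849\right) = \left(148741 - 362986\right) \left(- 341 \left(1 - 341\right) - 334849\right) = - 214245 \left(\left(-341\right) \left(-340\right) - 334849\right) = - 214245 \left(115940 - 334849\right) = \left(-214245\right) \left(-218909\right) = 46900158705$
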